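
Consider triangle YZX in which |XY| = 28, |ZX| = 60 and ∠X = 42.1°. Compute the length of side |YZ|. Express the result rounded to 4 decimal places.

By the law of cosines, |YZ|² = |ZX|² + |XY|² − 2·|ZX|·|XY|·cos X = 1891, so |YZ| ≈ 43.485.

43.4852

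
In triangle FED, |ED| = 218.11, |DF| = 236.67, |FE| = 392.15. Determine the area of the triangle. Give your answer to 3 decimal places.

area ≈ 22553.826

Semiperimeter s = (218.11 + 236.67 + 392.15)/2 = 423.46.
Heron's formula: area = √(423.46·205.35·186.79·31.315) ≈ 22554.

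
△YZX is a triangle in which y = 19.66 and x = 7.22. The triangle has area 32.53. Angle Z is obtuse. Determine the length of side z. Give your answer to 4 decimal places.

26.2861

From area = ½·x·y·sin Z, we get sin Z = 2·area/(x·y) ≈ 0.45835.
Taking the obtuse solution, ∠Z ≈ 152.72°.
Law of cosines then gives z ≈ 26.286.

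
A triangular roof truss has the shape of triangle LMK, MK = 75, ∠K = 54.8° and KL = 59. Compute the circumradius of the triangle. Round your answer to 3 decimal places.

R ≈ 38.721

By the law of cosines, LM² = MK² + KL² − 2·MK·KL·cos K = 4004.6, so LM ≈ 63.282.
Area = ½·MK·KL·sin K ≈ 1807.9.
Circumradius = LM/(2 sin K) ≈ 38.721.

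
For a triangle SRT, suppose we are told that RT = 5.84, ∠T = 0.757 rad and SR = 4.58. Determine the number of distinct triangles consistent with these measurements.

2

RT·sin T = 5.84·sin(0.757 rad) ≈ 4.011.
Since RT sin T < SR < RT (4.011 < 4.58 < 5.84), two triangles exist.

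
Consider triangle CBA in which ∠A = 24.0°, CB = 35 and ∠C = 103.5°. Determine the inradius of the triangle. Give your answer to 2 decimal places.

The third angle is ∠B = 180° − ∠A − ∠C = 52.50°.
Law of sines: BA = CB·sin C/sin A ≈ 83.673.
Law of sines: AC = CB·sin B/sin A ≈ 68.269.
Area = ½·CB·BA·sin B ≈ 1161.7.
Semiperimeter s = (83.673+68.269+35)/2 = 93.471.
Inradius = area/s = 1161.7/93.471 ≈ 12.428.

12.43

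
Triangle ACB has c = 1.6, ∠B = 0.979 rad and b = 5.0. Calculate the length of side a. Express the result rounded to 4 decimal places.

Law of sines: sin C = c·sin B/b ≈ 0.26558.
Since b ≥ c, only the acute value applies: ∠C ≈ 0.269 rad.
Then ∠A = π − ∠B − ∠C ≈ 1.894 rad.
Law of sines gives a = b·sin A/sin B ≈ 5.713.

5.7130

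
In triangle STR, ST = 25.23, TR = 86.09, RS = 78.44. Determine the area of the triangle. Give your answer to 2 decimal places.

Semiperimeter s = (86.09 + 78.44 + 25.23)/2 = 94.88.
Heron's formula: area = √(94.88·8.79·16.44·69.65) ≈ 977.22.

area ≈ 977.22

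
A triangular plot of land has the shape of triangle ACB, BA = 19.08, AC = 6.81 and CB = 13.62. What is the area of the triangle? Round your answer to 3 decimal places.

area ≈ 32.542

Semiperimeter s = (13.62 + 19.08 + 6.81)/2 = 19.755.
Heron's formula: area = √(19.755·6.135·0.675·12.945) ≈ 32.542.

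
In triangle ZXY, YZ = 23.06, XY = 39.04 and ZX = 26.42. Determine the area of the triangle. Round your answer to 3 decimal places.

area ≈ 295.601

Semiperimeter s = (39.04 + 23.06 + 26.42)/2 = 44.26.
Heron's formula: area = √(44.26·5.22·21.2·17.84) ≈ 295.6.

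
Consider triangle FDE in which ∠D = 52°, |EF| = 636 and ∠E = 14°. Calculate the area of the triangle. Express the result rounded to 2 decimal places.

The third angle is ∠F = 180° − ∠D − ∠E = 114.00°.
Law of sines: |DE| = |EF|·sin F/sin D ≈ 737.32.
Law of sines: |FD| = |EF|·sin E/sin D ≈ 195.25.
Area = ½·|EF|·|DE|·sin E ≈ 56723.

area ≈ 56722.77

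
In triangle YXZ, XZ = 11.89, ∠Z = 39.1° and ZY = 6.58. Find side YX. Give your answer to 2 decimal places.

By the law of cosines, YX² = XZ² + ZY² − 2·XZ·ZY·cos Z = 63.239, so YX ≈ 7.9523.

7.95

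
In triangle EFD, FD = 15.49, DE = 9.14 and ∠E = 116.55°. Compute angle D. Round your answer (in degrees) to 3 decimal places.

∠D ≈ 31.591°

Law of sines: sin F = DE·sin E/FD ≈ 0.52783.
Since FD ≥ DE, only the acute value applies: ∠F ≈ 31.86°.
Then ∠D = 180° − ∠E − ∠F ≈ 31.59°.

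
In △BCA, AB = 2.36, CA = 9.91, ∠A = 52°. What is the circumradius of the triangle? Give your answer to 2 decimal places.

5.49

By the law of cosines, BC² = CA² + AB² − 2·CA·AB·cos A = 74.98, so BC ≈ 8.6591.
Area = ½·CA·AB·sin A ≈ 9.2148.
Circumradius = BC/(2 sin A) ≈ 5.4943.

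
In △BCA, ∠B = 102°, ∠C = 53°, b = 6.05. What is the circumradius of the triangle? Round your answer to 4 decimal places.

The third angle is ∠A = 180° − ∠B − ∠C = 25.00°.
Law of sines: c = b·sin C/sin B ≈ 4.9397.
Law of sines: a = b·sin A/sin B ≈ 2.614.
Circumradius = b/(2 sin B) ≈ 3.0926.

3.0926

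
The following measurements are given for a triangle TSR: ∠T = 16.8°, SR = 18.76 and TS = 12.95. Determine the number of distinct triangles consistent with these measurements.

1

TS·sin T = 12.95·sin(16.8°) ≈ 3.743.
Since SR ≥ TS, exactly one triangle exists.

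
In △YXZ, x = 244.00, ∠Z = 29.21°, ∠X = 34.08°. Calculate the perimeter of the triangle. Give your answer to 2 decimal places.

The third angle is ∠Y = 180° − ∠X − ∠Z = 116.71°.
Law of sines: y = x·sin Y/sin X ≈ 388.98.
Law of sines: z = x·sin Z/sin X ≈ 212.5.
Semiperimeter s = (388.98+244+212.5)/2 = 422.74.
Perimeter = 388.98 + 244 + 212.5 = 845.48.

845.48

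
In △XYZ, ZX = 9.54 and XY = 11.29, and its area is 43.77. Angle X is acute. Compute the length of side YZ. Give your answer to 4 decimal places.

9.6425

From area = ½·ZX·XY·sin X, we get sin X = 2·area/(ZX·XY) ≈ 0.81276.
Taking the acute solution, ∠X ≈ 54.37°.
Law of cosines then gives YZ ≈ 9.6425.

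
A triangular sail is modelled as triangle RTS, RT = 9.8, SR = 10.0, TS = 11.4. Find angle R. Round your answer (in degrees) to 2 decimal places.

∠R ≈ 70.30°

By the law of cosines, cos R = (SR² + RT² − TS²) / (2·SR·RT) ≈ 0.33714, so ∠R ≈ 70.30°.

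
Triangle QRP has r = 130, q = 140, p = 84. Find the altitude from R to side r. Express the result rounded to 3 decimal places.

Semiperimeter s = (140 + 130 + 84)/2 = 177.
Heron's formula: area = √(177·37·47·93) ≈ 5350.3.
The altitude from R has length 2·area/r ≈ 82.312.

h_R ≈ 82.312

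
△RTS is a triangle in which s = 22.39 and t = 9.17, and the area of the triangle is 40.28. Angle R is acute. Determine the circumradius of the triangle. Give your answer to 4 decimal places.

From area = ½·t·s·sin R, we get sin R = 2·area/(t·s) ≈ 0.39237.
Taking the acute solution, ∠R ≈ 23.10°.
Law of cosines then gives r ≈ 14.412.
Circumradius = r/(2 sin R) ≈ 18.365.

18.3650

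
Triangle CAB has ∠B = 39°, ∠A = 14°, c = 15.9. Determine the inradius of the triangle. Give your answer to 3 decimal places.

1.450

The third angle is ∠C = 180° − ∠A − ∠B = 127.00°.
Law of sines: a = c·sin A/sin C ≈ 4.8164.
Law of sines: b = c·sin B/sin C ≈ 12.529.
Area = ½·c·a·sin B ≈ 24.097.
Semiperimeter s = (15.9+4.8164+12.529)/2 = 16.623.
Inradius = area/s = 24.097/16.623 ≈ 1.4496.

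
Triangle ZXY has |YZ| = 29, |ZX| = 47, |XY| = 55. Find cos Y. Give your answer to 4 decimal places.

By the law of cosines, cos Y = (|XY|² + |YZ|² − |ZX|²) / (2·|XY|·|YZ|) ≈ 0.51944, so ∠Y ≈ 58.71°.

cos Y ≈ 0.5194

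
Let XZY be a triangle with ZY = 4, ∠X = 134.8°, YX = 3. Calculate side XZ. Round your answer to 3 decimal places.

1.273

Law of sines: sin Z = YX·sin X/ZY ≈ 0.53218.
Since ZY ≥ YX, only the acute value applies: ∠Z ≈ 32.15°.
Then ∠Y = 180° − ∠X − ∠Z ≈ 13.05°.
Law of sines gives XZ = ZY·sin Y/sin X ≈ 1.2726.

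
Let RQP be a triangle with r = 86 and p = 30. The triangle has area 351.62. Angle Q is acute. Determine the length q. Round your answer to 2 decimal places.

From area = ½·p·r·sin Q, we get sin Q = 2·area/(p·r) ≈ 0.27257.
Taking the acute solution, ∠Q ≈ 15.82°.
Law of cosines then gives q ≈ 57.718.

57.72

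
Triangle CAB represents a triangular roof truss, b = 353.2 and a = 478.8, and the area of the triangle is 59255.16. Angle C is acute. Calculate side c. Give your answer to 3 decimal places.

From area = ½·a·b·sin C, we get sin C = 2·area/(a·b) ≈ 0.70078.
Taking the acute solution, ∠C ≈ 44.49°.
Law of cosines then gives c ≈ 335.73.

335.735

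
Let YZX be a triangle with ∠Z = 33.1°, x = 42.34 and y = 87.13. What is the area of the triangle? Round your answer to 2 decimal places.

Area = ½·x·y·sin Z ≈ 1007.3.

area ≈ 1007.31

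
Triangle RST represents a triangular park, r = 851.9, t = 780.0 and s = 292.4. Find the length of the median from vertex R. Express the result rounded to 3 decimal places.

Median from R: ½√(2·s² + 2·t² − r²) ≈ 406.84.

406.836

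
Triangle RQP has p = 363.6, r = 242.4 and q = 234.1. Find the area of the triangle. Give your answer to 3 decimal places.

Semiperimeter s = (242.4 + 234.1 + 363.6)/2 = 420.05.
Heron's formula: area = √(420.05·177.65·185.95·56.45) ≈ 27987.

27987.439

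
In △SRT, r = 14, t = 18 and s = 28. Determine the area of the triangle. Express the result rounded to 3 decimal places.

area ≈ 107.331

Semiperimeter p = (28 + 14 + 18)/2 = 30.
Heron's formula: area = √(30·2·16·12) ≈ 107.33.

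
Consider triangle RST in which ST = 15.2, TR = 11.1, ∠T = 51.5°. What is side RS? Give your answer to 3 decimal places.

By the law of cosines, RS² = ST² + TR² − 2·ST·TR·cos T = 144.19, so RS ≈ 12.008.

12.008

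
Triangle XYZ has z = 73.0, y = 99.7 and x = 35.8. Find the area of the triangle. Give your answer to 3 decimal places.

area ≈ 1007.292

Semiperimeter s = (35.8 + 99.7 + 73)/2 = 104.25.
Heron's formula: area = √(104.25·68.45·4.55·31.25) ≈ 1007.3.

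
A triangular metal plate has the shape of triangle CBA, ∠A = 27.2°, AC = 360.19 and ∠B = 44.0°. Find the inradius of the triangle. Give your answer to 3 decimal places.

74.275

The third angle is ∠C = 180° − ∠B − ∠A = 108.80°.
Law of sines: BA = AC·sin C/sin B ≈ 490.85.
Law of sines: CB = AC·sin A/sin B ≈ 237.01.
Area = ½·AC·BA·sin A ≈ 40407.
Semiperimeter s = (490.85+360.19+237.01)/2 = 544.03.
Inradius = area/s = 40407/544.03 ≈ 74.275.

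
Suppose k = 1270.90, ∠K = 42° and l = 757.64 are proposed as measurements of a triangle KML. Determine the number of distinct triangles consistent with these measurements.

l·sin K = 757.64·sin(42°) ≈ 507.
Since k ≥ l, exactly one triangle exists.

1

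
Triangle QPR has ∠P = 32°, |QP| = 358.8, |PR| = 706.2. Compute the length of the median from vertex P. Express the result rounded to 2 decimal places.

m_P ≈ 514.11

By the law of cosines, |RQ|² = |QP|² + |PR|² − 2·|QP|·|PR|·cos P = 1.9769e+05, so |RQ| ≈ 444.62.
Median from P: ½√(2·|QP|² + 2·|PR|² − |RQ|²) ≈ 514.11.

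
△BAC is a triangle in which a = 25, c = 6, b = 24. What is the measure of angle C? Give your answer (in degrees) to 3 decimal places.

By the law of cosines, cos C = (b² + a² − c²) / (2·b·a) ≈ 0.97083, so ∠C ≈ 13.87°.

13.872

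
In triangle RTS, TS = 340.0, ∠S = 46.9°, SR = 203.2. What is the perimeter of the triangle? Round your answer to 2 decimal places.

By the law of cosines, RT² = TS² + SR² − 2·TS·SR·cos S = 62478, so RT ≈ 249.96.
Semiperimeter s = (340+203.2+249.96)/2 = 396.58.
Perimeter = 340 + 203.2 + 249.96 = 793.16.

perimeter ≈ 793.16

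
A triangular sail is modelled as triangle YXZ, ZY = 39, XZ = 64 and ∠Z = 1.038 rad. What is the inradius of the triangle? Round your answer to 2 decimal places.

r ≈ 13.56

By the law of cosines, YX² = XZ² + ZY² − 2·XZ·ZY·cos Z = 3081.3, so YX ≈ 55.51.
Area = ½·XZ·ZY·sin Z ≈ 1075.
Semiperimeter s = (64+39+55.51)/2 = 79.255.
Inradius = area/s = 1075/79.255 ≈ 13.564.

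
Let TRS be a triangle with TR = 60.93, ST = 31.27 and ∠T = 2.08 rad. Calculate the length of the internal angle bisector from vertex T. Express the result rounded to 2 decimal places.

20.92

By the law of cosines, RS² = ST² + TR² − 2·ST·TR·cos T = 6547.9, so RS ≈ 80.919.
The bisector from T has length 2·ST·TR·cos(∠T/2)/(ST+TR) ≈ 20.922.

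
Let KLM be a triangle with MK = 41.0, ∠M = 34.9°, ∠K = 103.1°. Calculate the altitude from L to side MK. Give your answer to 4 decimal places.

The third angle is ∠L = 180° − ∠M − ∠K = 42.00°.
Law of sines: LM = MK·sin K/sin L ≈ 59.679.
Law of sines: KL = MK·sin M/sin L ≈ 35.057.
Area = ½·MK·LM·sin M ≈ 699.97.
The altitude from L has length 2·area/MK ≈ 34.145.

34.1451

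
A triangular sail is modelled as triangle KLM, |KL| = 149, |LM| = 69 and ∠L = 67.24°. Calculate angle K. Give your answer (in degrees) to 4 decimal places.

27.4848

By the law of cosines, |MK|² = |KL|² + |LM|² − 2·|KL|·|LM|·cos L = 19007, so |MK| ≈ 137.87.
Law of cosines again: cos K = (|MK|² + |KL|² − |LM|²)/(2·|MK|·|KL|) ≈ 0.88713, so ∠K ≈ 27.48°.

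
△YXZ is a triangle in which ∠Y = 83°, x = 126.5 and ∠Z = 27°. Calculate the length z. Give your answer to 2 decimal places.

The third angle is ∠X = 180° − ∠Z − ∠Y = 70.00°.
Law of sines: z = x·sin Z/sin X ≈ 61.116.

61.12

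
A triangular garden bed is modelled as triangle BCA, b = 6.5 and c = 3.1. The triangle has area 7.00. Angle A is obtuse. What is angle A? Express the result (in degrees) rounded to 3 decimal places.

From area = ½·b·c·sin A, we get sin A = 2·area/(b·c) ≈ 0.69479.
Taking the obtuse solution, ∠A ≈ 135.99°.

∠A ≈ 135.990°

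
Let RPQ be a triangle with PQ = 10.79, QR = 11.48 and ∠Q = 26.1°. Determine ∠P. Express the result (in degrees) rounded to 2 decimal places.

By the law of cosines, RP² = PQ² + QR² − 2·PQ·QR·cos Q = 25.739, so RP ≈ 5.0733.
Law of cosines again: cos P = (RP² + PQ² − QR²)/(2·RP·PQ) ≈ 0.09474, so ∠P ≈ 84.56°.

∠P ≈ 84.56°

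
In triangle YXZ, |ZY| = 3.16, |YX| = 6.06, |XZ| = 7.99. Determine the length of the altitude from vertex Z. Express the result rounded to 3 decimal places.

2.826

Semiperimeter s = (7.99 + 3.16 + 6.06)/2 = 8.605.
Heron's formula: area = √(8.605·0.615·5.445·2.545) ≈ 8.5636.
The altitude from Z has length 2·area/|YX| ≈ 2.8263.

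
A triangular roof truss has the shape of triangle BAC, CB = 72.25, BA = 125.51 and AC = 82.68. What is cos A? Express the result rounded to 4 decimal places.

cos A ≈ 0.8369

By the law of cosines, cos A = (BA² + AC² − CB²) / (2·BA·AC) ≈ 0.83687, so ∠A ≈ 33.19°.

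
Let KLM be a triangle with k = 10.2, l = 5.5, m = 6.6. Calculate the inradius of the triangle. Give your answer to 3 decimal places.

1.480

Semiperimeter s = (10.2 + 5.5 + 6.6)/2 = 11.15.
Heron's formula: area = √(11.15·0.95·5.65·4.55) ≈ 16.502.
Inradius = area/s = 16.502/11.15 ≈ 1.48.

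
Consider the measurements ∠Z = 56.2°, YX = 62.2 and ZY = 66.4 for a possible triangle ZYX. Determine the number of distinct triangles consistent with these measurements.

ZY·sin Z = 66.4·sin(56.2°) ≈ 55.18.
Since ZY sin Z < YX < ZY (55.18 < 62.2 < 66.4), two triangles exist.

2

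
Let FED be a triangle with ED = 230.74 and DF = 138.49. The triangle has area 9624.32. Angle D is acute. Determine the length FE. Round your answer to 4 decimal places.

146.3071

From area = ½·ED·DF·sin D, we get sin D = 2·area/(ED·DF) ≈ 0.60236.
Taking the acute solution, ∠D ≈ 37.04°.
Law of cosines then gives FE ≈ 146.31.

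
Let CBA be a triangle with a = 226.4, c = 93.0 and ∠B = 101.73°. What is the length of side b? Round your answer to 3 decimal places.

261.662

By the law of cosines, b² = a² + c² − 2·a·c·cos B = 68467, so b ≈ 261.66.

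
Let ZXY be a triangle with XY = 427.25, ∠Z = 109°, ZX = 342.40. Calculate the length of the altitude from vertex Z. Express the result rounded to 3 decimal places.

Law of sines: sin Y = ZX·sin Z/XY ≈ 0.75774.
Since XY ≥ ZX, only the acute value applies: ∠Y ≈ 49.27°.
Then ∠X = 180° − ∠Z − ∠Y ≈ 21.73°.
Law of sines gives YZ = XY·sin X/sin Z ≈ 167.33.
Area = ½·XY·ZX·sin X ≈ 27086.
The altitude from Z has length 2·area/XY ≈ 126.79.

126.792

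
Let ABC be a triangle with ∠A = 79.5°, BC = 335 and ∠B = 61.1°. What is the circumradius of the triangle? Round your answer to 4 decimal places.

The third angle is ∠C = 180° − ∠A − ∠B = 39.40°.
Law of sines: CA = BC·sin B/sin A ≈ 298.28.
Law of sines: AB = BC·sin C/sin A ≈ 216.26.
Circumradius = BC/(2 sin A) ≈ 170.35.

170.3526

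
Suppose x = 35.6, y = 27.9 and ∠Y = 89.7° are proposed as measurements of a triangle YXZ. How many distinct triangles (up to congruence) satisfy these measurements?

0

x·sin Y = 35.6·sin(89.7°) ≈ 35.6.
Since y = 27.9 < 35.6 = x sin Y, no triangle exists.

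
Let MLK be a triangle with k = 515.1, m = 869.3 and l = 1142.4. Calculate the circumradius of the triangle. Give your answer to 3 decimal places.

602.303

By the law of cosines, cos M = (l² + k² − m²) / (2·l·k) ≈ 0.69226, so ∠M ≈ 46.19°.
Circumradius = m/(2 sin M) ≈ 602.3.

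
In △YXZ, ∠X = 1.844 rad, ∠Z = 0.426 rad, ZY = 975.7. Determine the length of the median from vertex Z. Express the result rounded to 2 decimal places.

The third angle is ∠Y = π − ∠X − ∠Z = 0.872 rad.
Law of sines: XZ = ZY·sin Y/sin X ≈ 775.52.
Law of sines: YX = ZY·sin Z/sin X ≈ 418.72.
Median from Z: ½√(2·XZ² + 2·ZY² − YX²) ≈ 856.08.

856.08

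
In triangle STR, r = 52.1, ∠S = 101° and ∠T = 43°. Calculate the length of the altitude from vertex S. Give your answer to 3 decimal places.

h_S ≈ 35.532

The third angle is ∠R = 180° − ∠S − ∠T = 36.00°.
Law of sines: s = r·sin S/sin R ≈ 87.009.
Law of sines: t = r·sin T/sin R ≈ 60.451.
Area = ½·r·s·sin T ≈ 1545.8.
The altitude from S has length 2·area/s ≈ 35.532.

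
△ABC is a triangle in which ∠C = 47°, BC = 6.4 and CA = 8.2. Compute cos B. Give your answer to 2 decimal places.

By the law of cosines, AB² = BC² + CA² − 2·BC·CA·cos C = 36.617, so AB ≈ 6.0512.
Law of cosines again: cos B = (AB² + BC² − CA²)/(2·AB·BC) ≈ 0.13346, so ∠B ≈ 82.33°.

cos B ≈ 0.13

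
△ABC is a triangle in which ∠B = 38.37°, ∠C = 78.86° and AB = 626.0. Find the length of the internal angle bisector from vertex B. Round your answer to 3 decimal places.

t_B ≈ 562.157

The third angle is ∠A = 180° − ∠B − ∠C = 62.77°.
Law of sines: BC = AB·sin A/sin C ≈ 567.31.
Law of sines: CA = AB·sin B/sin C ≈ 396.04.
The bisector from B has length 2·AB·BC·cos(∠B/2)/(AB+BC) ≈ 562.16.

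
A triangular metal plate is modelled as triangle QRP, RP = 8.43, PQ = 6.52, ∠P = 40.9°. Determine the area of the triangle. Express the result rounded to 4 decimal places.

17.9935

Area = ½·RP·PQ·sin P ≈ 17.993.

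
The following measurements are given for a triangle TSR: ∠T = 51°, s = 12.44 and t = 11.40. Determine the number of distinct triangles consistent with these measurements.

2

s·sin T = 12.44·sin(51°) ≈ 9.668.
Since s sin T < t < s (9.668 < 11.40 < 12.44), two triangles exist.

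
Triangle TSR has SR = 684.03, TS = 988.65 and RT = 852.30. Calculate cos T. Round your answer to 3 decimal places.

0.733

By the law of cosines, cos T = (RT² + TS² − SR²) / (2·RT·TS) ≈ 0.73339, so ∠T ≈ 42.83°.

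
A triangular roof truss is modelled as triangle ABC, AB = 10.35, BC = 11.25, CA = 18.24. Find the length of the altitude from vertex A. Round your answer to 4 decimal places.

Semiperimeter s = (11.25 + 18.24 + 10.35)/2 = 19.92.
Heron's formula: area = √(19.92·8.67·1.68·9.57) ≈ 52.694.
The altitude from A has length 2·area/BC ≈ 9.3679.

h_A ≈ 9.3679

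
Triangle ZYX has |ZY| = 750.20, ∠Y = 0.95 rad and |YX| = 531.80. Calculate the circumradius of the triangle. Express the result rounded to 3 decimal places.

By the law of cosines, |XZ|² = |ZY|² + |YX|² − 2·|ZY|·|YX|·cos Y = 3.8148e+05, so |XZ| ≈ 617.64.
Area = ½·|ZY|·|YX|·sin Y ≈ 1.6226e+05.
Circumradius = |XZ|/(2 sin Y) ≈ 379.66.

379.658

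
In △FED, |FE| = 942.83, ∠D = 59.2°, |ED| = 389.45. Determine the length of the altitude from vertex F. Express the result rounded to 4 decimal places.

928.4536

Law of sines: sin F = |ED|·sin D/|FE| ≈ 0.35481.
Since |FE| ≥ |ED|, only the acute value applies: ∠F ≈ 20.78°.
Then ∠E = 180° − ∠D − ∠F ≈ 100.02°.
Law of sines gives |DF| = |FE|·sin E/sin D ≈ 1080.9.
Area = ½·|FE|·|ED|·sin E ≈ 1.8079e+05.
The altitude from F has length 2·area/|ED| ≈ 928.45.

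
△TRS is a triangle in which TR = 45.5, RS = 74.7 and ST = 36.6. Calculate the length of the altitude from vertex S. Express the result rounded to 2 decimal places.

h_S ≈ 27.76

Semiperimeter s = (74.7 + 36.6 + 45.5)/2 = 78.4.
Heron's formula: area = √(78.4·3.7·41.8·32.9) ≈ 631.6.
The altitude from S has length 2·area/TR ≈ 27.763.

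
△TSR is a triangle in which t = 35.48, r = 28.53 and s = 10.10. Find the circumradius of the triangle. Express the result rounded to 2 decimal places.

22.07

By the law of cosines, cos T = (s² + r² − t²) / (2·s·r) ≈ -0.59493, so ∠T ≈ 126.51°.
Circumradius = t/(2 sin T) ≈ 22.071.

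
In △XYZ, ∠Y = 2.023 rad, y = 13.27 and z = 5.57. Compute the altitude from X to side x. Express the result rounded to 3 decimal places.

5.010

Law of sines: sin Z = z·sin Y/y ≈ 0.37755.
Since y ≥ z, only the acute value applies: ∠Z ≈ 0.387 rad.
Then ∠X = π − ∠Y − ∠Z ≈ 0.731 rad.
Law of sines gives x = y·sin X/sin Y ≈ 9.8541.
Area = ½·y·z·sin X ≈ 24.685.
The altitude from X has length 2·area/x ≈ 5.0101.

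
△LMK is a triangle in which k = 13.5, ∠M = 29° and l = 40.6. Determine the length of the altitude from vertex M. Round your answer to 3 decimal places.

8.999

By the law of cosines, m² = k² + l² − 2·k·l·cos M = 871.85, so m ≈ 29.527.
Area = ½·k·l·sin M ≈ 132.86.
The altitude from M has length 2·area/m ≈ 8.9993.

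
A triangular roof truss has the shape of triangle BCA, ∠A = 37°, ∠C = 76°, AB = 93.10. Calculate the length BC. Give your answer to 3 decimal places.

The third angle is ∠B = 180° − ∠C − ∠A = 67.00°.
Law of sines: BC = AB·sin A/sin C ≈ 57.744.

57.744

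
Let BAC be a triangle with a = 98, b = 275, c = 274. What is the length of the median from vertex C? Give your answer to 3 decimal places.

m_C ≈ 154.420

Median from C: ½√(2·b² + 2·a² − c²) ≈ 154.42.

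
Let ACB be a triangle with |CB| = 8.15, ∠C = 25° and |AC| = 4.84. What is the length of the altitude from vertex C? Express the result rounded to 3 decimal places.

By the law of cosines, |BA|² = |AC|² + |CB|² − 2·|AC|·|CB|·cos C = 18.348, so |BA| ≈ 4.2834.
Area = ½·|AC|·|CB|·sin C ≈ 8.3353.
The altitude from C has length 2·area/|BA| ≈ 3.8919.

h_C ≈ 3.892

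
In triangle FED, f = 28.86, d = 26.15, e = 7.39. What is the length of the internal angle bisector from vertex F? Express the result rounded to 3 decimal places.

By the law of cosines, cos F = (e² + d² − f²) / (2·e·d) ≈ -0.24441, so ∠F ≈ 104.15°.
The bisector from F has length 2·e·d·cos(∠F/2)/(e+d) ≈ 7.0829.

t_F ≈ 7.083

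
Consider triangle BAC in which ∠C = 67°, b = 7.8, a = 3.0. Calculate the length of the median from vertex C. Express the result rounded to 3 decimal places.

By the law of cosines, c² = b² + a² − 2·b·a·cos C = 51.554, so c ≈ 7.1801.
Median from C: ½√(2·b² + 2·a² − c²) ≈ 4.6938.

m_C ≈ 4.694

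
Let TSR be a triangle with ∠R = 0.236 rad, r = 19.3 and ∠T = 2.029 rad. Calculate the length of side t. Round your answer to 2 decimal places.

The third angle is ∠S = π − ∠R − ∠T = 0.877 rad.
Law of sines: t = r·sin T/sin R ≈ 74.029.

74.03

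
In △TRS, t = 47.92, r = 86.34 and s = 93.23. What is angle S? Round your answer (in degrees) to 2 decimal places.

82.65

By the law of cosines, cos S = (t² + r² − s²) / (2·t·r) ≈ 0.12799, so ∠S ≈ 82.65°.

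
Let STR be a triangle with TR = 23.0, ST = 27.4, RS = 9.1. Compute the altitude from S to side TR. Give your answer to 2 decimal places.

Semiperimeter s = (23 + 9.1 + 27.4)/2 = 29.75.
Heron's formula: area = √(29.75·6.75·20.65·2.35) ≈ 98.716.
The altitude from S has length 2·area/TR ≈ 8.584.

h_S ≈ 8.58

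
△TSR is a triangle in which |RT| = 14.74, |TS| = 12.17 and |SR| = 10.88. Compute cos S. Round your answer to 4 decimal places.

cos S ≈ 0.1858

By the law of cosines, cos S = (|TS|² + |SR|² − |RT|²) / (2·|TS|·|SR|) ≈ 0.18585, so ∠S ≈ 79.29°.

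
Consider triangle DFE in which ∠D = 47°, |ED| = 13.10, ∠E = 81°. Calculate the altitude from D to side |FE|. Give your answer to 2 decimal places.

The third angle is ∠F = 180° − ∠E − ∠D = 52.00°.
Law of sines: |FE| = |ED|·sin D/sin F ≈ 12.158.
Law of sines: |DF| = |ED|·sin E/sin F ≈ 16.419.
Area = ½·|ED|·|FE|·sin E ≈ 78.655.
The altitude from D has length 2·area/|FE| ≈ 12.939.

h_D ≈ 12.94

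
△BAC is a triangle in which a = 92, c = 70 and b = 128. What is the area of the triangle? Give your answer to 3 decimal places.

Semiperimeter s = (128 + 92 + 70)/2 = 145.
Heron's formula: area = √(145·17·53·75) ≈ 3130.2.

3130.236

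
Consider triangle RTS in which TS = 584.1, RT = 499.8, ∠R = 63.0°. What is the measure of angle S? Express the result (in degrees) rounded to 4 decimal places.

∠S ≈ 49.6773°

Law of sines: sin S = RT·sin R/TS ≈ 0.76241.
Since TS ≥ RT, only the acute value applies: ∠S ≈ 49.68°.
Then ∠T = 180° − ∠R − ∠S ≈ 67.32°.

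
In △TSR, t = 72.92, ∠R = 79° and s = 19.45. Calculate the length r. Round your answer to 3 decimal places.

By the law of cosines, r² = t² + s² − 2·t·s·cos R = 5154.4, so r ≈ 71.794.

71.794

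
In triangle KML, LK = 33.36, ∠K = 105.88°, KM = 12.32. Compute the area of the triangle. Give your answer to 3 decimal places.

Area = ½·LK·KM·sin K ≈ 197.66.

197.655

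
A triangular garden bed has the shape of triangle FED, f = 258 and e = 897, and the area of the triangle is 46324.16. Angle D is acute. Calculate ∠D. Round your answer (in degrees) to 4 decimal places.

From area = ½·f·e·sin D, we get sin D = 2·area/(f·e) ≈ 0.40034.
Taking the acute solution, ∠D ≈ 23.60°.

∠D ≈ 23.5992°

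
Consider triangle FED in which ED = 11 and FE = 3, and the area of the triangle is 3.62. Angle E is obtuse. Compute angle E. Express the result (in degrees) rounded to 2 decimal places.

From area = ½·FE·ED·sin E, we get sin E = 2·area/(FE·ED) ≈ 0.21939.
Taking the obtuse solution, ∠E ≈ 167.33°.

∠E ≈ 167.33°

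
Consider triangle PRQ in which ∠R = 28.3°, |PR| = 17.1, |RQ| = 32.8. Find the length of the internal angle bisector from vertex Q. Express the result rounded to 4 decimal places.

By the law of cosines, |QP|² = |PR|² + |RQ|² − 2·|PR|·|RQ|·cos R = 380.57, so |QP| ≈ 19.508.
Law of cosines again: cos Q = (|RQ|² + |QP|² − |PR|²)/(2·|RQ|·|QP|) ≈ 0.90956, so ∠Q ≈ 24.55°.
The bisector from Q has length 2·|RQ|·|QP|·cos(∠Q/2)/(|RQ|+|QP|) ≈ 23.906.

t_Q ≈ 23.9057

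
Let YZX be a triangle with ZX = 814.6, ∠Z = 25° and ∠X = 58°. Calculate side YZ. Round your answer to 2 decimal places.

696.01

The third angle is ∠Y = 180° − ∠Z − ∠X = 97.00°.
Law of sines: YZ = ZX·sin X/sin Y ≈ 696.01.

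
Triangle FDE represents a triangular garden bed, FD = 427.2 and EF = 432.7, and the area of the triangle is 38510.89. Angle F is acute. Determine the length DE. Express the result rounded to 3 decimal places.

183.445

From area = ½·EF·FD·sin F, we get sin F = 2·area/(EF·FD) ≈ 0.41667.
Taking the acute solution, ∠F ≈ 24.62°.
Law of cosines then gives DE ≈ 183.44.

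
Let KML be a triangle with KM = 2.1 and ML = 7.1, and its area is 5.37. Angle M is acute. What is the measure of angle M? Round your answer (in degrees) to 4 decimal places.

From area = ½·KM·ML·sin M, we get sin M = 2·area/(KM·ML) ≈ 0.72032.
Taking the acute solution, ∠M ≈ 46.08°.

∠M ≈ 46.0811°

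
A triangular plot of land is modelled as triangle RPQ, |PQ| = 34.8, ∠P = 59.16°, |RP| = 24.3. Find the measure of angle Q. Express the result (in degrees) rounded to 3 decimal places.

By the law of cosines, |QR|² = |RP|² + |PQ|² − 2·|RP|·|PQ|·cos P = 934.51, so |QR| ≈ 30.57.
Law of cosines again: cos Q = (|PQ|² + |QR|² − |RP|²)/(2·|PQ|·|QR|) ≈ 0.73088, so ∠Q ≈ 43.04°.

43.040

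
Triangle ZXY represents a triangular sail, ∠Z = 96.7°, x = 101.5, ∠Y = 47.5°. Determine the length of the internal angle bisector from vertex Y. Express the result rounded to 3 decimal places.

The third angle is ∠X = 180° − ∠Y − ∠Z = 35.80°.
Law of sines: z = x·sin Z/sin X ≈ 172.33.
Law of sines: y = x·sin Y/sin X ≈ 127.93.
The bisector from Y has length 2·z·x·cos(∠Y/2)/(z+x) ≈ 116.94.

116.936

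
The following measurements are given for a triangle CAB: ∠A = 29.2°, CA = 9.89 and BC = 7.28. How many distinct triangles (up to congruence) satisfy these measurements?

2

CA·sin A = 9.89·sin(29.2°) ≈ 4.825.
Since CA sin A < BC < CA (4.825 < 7.28 < 9.89), two triangles exist.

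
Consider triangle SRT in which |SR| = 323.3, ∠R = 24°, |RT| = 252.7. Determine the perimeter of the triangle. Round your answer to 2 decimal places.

By the law of cosines, |TS|² = |SR|² + |RT|² − 2·|SR|·|RT|·cos R = 19111, so |TS| ≈ 138.24.
Semiperimeter s = (252.7+138.24+323.3)/2 = 357.12.
Perimeter = 252.7 + 138.24 + 323.3 = 714.24.

714.24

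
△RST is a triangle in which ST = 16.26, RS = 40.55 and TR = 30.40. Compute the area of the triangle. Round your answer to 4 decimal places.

Semiperimeter s = (16.26 + 30.4 + 40.55)/2 = 43.605.
Heron's formula: area = √(43.605·27.345·13.205·3.055) ≈ 219.32.

area ≈ 219.3219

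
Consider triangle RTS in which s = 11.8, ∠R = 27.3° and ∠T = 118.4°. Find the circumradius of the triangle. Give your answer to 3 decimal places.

The third angle is ∠S = 180° − ∠R − ∠T = 34.30°.
Law of sines: r = s·sin R/sin S ≈ 9.6039.
Law of sines: t = s·sin T/sin S ≈ 18.419.
Circumradius = s/(2 sin S) ≈ 10.47.

10.470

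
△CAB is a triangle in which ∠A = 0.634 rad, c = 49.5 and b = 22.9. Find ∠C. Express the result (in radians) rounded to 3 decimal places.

∠C ≈ 2.096 rad

By the law of cosines, a² = b² + c² − 2·b·c·cos A = 1148.1, so a ≈ 33.884.
Law of cosines again: cos C = (a² + b² − c²)/(2·a·b) ≈ -0.50113, so ∠C ≈ 2.096 rad.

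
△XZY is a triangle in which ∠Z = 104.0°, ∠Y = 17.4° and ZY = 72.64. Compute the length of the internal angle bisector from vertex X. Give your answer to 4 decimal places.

t_X ≈ 33.9301

The third angle is ∠X = 180° − ∠Z − ∠Y = 58.60°.
Law of sines: YX = ZY·sin Z/sin X ≈ 82.575.
Law of sines: XZ = ZY·sin Y/sin X ≈ 25.449.
The bisector from X has length 2·YX·XZ·cos(∠X/2)/(YX+XZ) ≈ 33.93.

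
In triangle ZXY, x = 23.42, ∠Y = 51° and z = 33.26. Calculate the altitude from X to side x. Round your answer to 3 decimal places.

h_X ≈ 25.848

By the law of cosines, y² = z² + x² − 2·z·x·cos Y = 674.31, so y ≈ 25.967.
Area = ½·z·x·sin Y ≈ 302.68.
The altitude from X has length 2·area/x ≈ 25.848.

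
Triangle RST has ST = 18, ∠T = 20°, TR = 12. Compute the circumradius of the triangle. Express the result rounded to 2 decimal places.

11.52

By the law of cosines, RS² = ST² + TR² − 2·ST·TR·cos T = 62.053, so RS ≈ 7.8774.
Area = ½·ST·TR·sin T ≈ 36.938.
Circumradius = RS/(2 sin T) ≈ 11.516.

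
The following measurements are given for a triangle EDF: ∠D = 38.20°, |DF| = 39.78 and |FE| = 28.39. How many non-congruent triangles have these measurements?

2

|DF|·sin D = 39.78·sin(38.20°) ≈ 24.6.
Since |DF| sin D < |FE| < |DF| (24.6 < 28.39 < 39.78), two triangles exist.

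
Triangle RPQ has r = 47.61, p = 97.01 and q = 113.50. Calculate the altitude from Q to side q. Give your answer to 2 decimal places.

h_Q ≈ 40.35

Semiperimeter s = (47.61 + 97.01 + 113.5)/2 = 129.06.
Heron's formula: area = √(129.06·81.45·32.05·15.56) ≈ 2289.6.
The altitude from Q has length 2·area/q ≈ 40.345.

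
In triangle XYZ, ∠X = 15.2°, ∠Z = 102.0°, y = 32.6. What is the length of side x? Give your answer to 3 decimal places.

The third angle is ∠Y = 180° − ∠Z − ∠X = 62.80°.
Law of sines: x = y·sin X/sin Y ≈ 9.6101.

9.610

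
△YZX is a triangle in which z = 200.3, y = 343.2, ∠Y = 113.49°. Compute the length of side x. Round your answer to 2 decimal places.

Law of sines: sin Z = z·sin Y/y ≈ 0.53526.
Since y ≥ z, only the acute value applies: ∠Z ≈ 32.36°.
Then ∠X = 180° − ∠Y − ∠Z ≈ 34.15°.
Law of sines gives x = y·sin X/sin Y ≈ 210.06.

210.06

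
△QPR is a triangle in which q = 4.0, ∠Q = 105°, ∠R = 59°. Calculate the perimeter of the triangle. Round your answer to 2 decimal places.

The third angle is ∠P = 180° − ∠R − ∠Q = 16.00°.
Law of sines: p = q·sin P/sin Q ≈ 1.1414.
Law of sines: r = q·sin R/sin Q ≈ 3.5496.
Semiperimeter s = (4+1.1414+3.5496)/2 = 4.3455.
Perimeter = 4 + 1.1414 + 3.5496 = 8.6911.

8.69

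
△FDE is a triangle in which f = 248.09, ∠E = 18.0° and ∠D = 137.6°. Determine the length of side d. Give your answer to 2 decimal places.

404.95

The third angle is ∠F = 180° − ∠D − ∠E = 24.40°.
Law of sines: d = f·sin D/sin F ≈ 404.95.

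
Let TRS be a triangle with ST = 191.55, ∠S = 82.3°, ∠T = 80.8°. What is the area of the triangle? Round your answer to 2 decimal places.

The third angle is ∠R = 180° − ∠S − ∠T = 16.90°.
Law of sines: RS = ST·sin T/sin R ≈ 650.45.
Law of sines: TR = ST·sin S/sin R ≈ 652.98.
Area = ½·ST·RS·sin S ≈ 61735.

area ≈ 61734.71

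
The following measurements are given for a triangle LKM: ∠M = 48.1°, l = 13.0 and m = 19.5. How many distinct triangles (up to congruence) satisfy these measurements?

l·sin M = 13.0·sin(48.1°) ≈ 9.676.
Since m ≥ l, exactly one triangle exists.

1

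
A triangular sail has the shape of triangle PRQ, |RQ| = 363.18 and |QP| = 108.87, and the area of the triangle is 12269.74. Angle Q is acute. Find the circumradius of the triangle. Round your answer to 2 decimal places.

From area = ½·|RQ|·|QP|·sin Q, we get sin Q = 2·area/(|RQ|·|QP|) ≈ 0.62063.
Taking the acute solution, ∠Q ≈ 0.670 rad.
Law of cosines then gives |PR| ≈ 285.91.
Circumradius = |PR|/(2 sin Q) ≈ 230.34.

230.34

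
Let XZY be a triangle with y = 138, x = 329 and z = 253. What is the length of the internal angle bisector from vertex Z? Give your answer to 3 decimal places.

By the law of cosines, cos Z = (y² + x² − z²) / (2·y·x) ≈ 0.69684, so ∠Z ≈ 45.83°.
The bisector from Z has length 2·y·x·cos(∠Z/2)/(y+x) ≈ 179.1.

179.099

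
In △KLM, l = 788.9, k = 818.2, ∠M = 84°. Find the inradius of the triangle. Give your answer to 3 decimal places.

239.291

By the law of cosines, m² = k² + l² − 2·k·l·cos M = 1.1569e+06, so m ≈ 1075.6.
Area = ½·k·l·sin M ≈ 3.2097e+05.
Semiperimeter s = (818.2+788.9+1075.6)/2 = 1341.3.
Inradius = area/s = 3.2097e+05/1341.3 ≈ 239.29.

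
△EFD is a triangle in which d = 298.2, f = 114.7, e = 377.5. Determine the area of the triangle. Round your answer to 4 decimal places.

Semiperimeter s = (377.5 + 114.7 + 298.2)/2 = 395.2.
Heron's formula: area = √(395.2·17.7·280.5·97) ≈ 13796.

13795.8162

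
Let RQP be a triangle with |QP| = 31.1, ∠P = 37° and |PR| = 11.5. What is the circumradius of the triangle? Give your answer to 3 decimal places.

By the law of cosines, |RQ|² = |QP|² + |PR|² − 2·|QP|·|PR|·cos P = 528.2, so |RQ| ≈ 22.983.
Area = ½·|QP|·|PR|·sin P ≈ 107.62.
Circumradius = |RQ|/(2 sin P) ≈ 19.094.

19.094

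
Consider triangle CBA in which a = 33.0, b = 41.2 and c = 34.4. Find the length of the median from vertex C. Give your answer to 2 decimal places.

33.13

Median from C: ½√(2·b² + 2·a² − c²) ≈ 33.127.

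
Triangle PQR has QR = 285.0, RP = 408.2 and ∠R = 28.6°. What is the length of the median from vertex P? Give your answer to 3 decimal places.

By the law of cosines, PQ² = QR² + RP² − 2·QR·RP·cos R = 43568, so PQ ≈ 208.73.
Median from P: ½√(2·RP² + 2·PQ² − QR²) ≈ 291.19.

m_P ≈ 291.190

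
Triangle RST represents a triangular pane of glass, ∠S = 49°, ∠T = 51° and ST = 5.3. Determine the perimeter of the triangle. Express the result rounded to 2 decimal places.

13.54

The third angle is ∠R = 180° − ∠S − ∠T = 80.00°.
Law of sines: TR = ST·sin S/sin R ≈ 4.0617.
Law of sines: RS = ST·sin T/sin R ≈ 4.1824.
Semiperimeter s = (5.3+4.0617+4.1824)/2 = 6.772.
Perimeter = 5.3 + 4.0617 + 4.1824 = 13.544.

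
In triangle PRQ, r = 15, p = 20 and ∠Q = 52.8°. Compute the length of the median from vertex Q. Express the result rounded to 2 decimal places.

By the law of cosines, q² = p² + r² − 2·p·r·cos Q = 262.24, so q ≈ 16.194.
Median from Q: ½√(2·p² + 2·r² − q²) ≈ 15.714.

15.71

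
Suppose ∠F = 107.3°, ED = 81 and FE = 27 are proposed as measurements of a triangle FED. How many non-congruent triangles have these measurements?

1

FE·sin F = 27·sin(107.3°) ≈ 25.78.
Since ∠F is not acute, a triangle exists only if ED > FE; here ED > FE, so there is exactly one triangle.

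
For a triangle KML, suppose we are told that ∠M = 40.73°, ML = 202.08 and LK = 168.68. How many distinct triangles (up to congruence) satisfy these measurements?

2

ML·sin M = 202.08·sin(40.73°) ≈ 131.9.
Since ML sin M < LK < ML (131.9 < 168.68 < 202.08), two triangles exist.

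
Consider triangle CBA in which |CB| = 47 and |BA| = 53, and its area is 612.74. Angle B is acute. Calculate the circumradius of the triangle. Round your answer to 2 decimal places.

From area = ½·|CB|·|BA|·sin B, we get sin B = 2·area/(|CB|·|BA|) ≈ 0.49196.
Taking the acute solution, ∠B ≈ 29.47°.
Law of cosines then gives |AC| ≈ 26.088.
Circumradius = |AC|/(2 sin B) ≈ 26.514.

26.51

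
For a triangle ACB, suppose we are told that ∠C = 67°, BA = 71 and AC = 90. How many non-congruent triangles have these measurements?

0

AC·sin C = 90·sin(67°) ≈ 82.85.
Since BA = 71 < 82.85 = AC sin C, no triangle exists.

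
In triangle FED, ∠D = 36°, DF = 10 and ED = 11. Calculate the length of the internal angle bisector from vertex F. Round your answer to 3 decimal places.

t_F ≈ 6.053

By the law of cosines, FE² = ED² + DF² − 2·ED·DF·cos D = 43.016, so FE ≈ 6.5587.
Law of cosines again: cos F = (DF² + FE² − ED²)/(2·DF·FE) ≈ 0.16784, so ∠F ≈ 80.34°.
The bisector from F has length 2·DF·FE·cos(∠F/2)/(DF+FE) ≈ 6.0534.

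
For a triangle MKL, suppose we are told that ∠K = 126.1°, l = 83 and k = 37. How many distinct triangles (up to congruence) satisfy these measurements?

l·sin K = 83·sin(126.1°) ≈ 67.06.
Since ∠K is not acute, a triangle exists only if k > l; here k ≤ l, so there is no triangle.

0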